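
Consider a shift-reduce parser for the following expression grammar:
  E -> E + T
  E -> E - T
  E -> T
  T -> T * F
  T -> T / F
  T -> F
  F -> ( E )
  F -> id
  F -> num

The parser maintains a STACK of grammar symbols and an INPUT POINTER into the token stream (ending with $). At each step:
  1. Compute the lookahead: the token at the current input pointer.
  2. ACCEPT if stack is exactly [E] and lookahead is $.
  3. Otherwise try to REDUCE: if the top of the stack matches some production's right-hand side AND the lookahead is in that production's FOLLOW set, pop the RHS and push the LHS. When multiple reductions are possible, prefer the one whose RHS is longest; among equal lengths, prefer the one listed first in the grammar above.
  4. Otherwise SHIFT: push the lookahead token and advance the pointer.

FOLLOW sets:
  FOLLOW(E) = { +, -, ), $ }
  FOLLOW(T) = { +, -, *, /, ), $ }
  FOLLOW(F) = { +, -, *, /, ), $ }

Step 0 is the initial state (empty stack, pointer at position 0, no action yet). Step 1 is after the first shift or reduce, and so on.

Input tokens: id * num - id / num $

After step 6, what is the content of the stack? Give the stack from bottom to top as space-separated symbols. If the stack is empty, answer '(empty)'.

Step 1: shift id. Stack=[id] ptr=1 lookahead=* remaining=[* num - id / num $]
Step 2: reduce F->id. Stack=[F] ptr=1 lookahead=* remaining=[* num - id / num $]
Step 3: reduce T->F. Stack=[T] ptr=1 lookahead=* remaining=[* num - id / num $]
Step 4: shift *. Stack=[T *] ptr=2 lookahead=num remaining=[num - id / num $]
Step 5: shift num. Stack=[T * num] ptr=3 lookahead=- remaining=[- id / num $]
Step 6: reduce F->num. Stack=[T * F] ptr=3 lookahead=- remaining=[- id / num $]

Answer: T * F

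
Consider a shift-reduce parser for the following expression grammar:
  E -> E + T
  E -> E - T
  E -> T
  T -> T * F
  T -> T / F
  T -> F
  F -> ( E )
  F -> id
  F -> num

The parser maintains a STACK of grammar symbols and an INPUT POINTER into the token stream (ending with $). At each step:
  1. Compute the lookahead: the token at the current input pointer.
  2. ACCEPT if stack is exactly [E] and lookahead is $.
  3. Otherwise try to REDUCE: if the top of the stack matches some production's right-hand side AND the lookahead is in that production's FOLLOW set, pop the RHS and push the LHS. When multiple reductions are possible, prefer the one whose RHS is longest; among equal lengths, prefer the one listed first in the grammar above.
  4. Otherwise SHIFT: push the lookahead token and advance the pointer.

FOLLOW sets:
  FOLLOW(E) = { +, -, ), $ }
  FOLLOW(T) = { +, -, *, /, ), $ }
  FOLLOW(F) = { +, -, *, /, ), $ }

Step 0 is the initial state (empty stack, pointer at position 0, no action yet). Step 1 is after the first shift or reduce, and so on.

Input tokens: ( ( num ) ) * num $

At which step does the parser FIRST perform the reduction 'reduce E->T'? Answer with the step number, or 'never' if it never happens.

Answer: 6

Derivation:
Step 1: shift (. Stack=[(] ptr=1 lookahead=( remaining=[( num ) ) * num $]
Step 2: shift (. Stack=[( (] ptr=2 lookahead=num remaining=[num ) ) * num $]
Step 3: shift num. Stack=[( ( num] ptr=3 lookahead=) remaining=[) ) * num $]
Step 4: reduce F->num. Stack=[( ( F] ptr=3 lookahead=) remaining=[) ) * num $]
Step 5: reduce T->F. Stack=[( ( T] ptr=3 lookahead=) remaining=[) ) * num $]
Step 6: reduce E->T. Stack=[( ( E] ptr=3 lookahead=) remaining=[) ) * num $]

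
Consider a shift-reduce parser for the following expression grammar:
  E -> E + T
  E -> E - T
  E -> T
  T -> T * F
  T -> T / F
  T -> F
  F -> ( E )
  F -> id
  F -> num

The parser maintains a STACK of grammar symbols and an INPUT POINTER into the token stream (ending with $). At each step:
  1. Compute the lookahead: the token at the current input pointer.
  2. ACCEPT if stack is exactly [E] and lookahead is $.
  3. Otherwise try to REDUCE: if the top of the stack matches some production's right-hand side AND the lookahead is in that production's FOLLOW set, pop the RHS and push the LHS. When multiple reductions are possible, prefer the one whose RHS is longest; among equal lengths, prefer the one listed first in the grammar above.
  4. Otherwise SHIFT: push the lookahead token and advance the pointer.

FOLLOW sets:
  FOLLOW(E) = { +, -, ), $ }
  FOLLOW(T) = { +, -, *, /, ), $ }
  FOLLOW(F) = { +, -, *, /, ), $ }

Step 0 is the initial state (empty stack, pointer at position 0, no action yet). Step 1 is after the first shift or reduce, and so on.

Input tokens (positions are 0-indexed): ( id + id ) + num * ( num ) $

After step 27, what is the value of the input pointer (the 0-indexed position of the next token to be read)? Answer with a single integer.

Step 1: shift (. Stack=[(] ptr=1 lookahead=id remaining=[id + id ) + num * ( num ) $]
Step 2: shift id. Stack=[( id] ptr=2 lookahead=+ remaining=[+ id ) + num * ( num ) $]
Step 3: reduce F->id. Stack=[( F] ptr=2 lookahead=+ remaining=[+ id ) + num * ( num ) $]
Step 4: reduce T->F. Stack=[( T] ptr=2 lookahead=+ remaining=[+ id ) + num * ( num ) $]
Step 5: reduce E->T. Stack=[( E] ptr=2 lookahead=+ remaining=[+ id ) + num * ( num ) $]
Step 6: shift +. Stack=[( E +] ptr=3 lookahead=id remaining=[id ) + num * ( num ) $]
Step 7: shift id. Stack=[( E + id] ptr=4 lookahead=) remaining=[) + num * ( num ) $]
Step 8: reduce F->id. Stack=[( E + F] ptr=4 lookahead=) remaining=[) + num * ( num ) $]
Step 9: reduce T->F. Stack=[( E + T] ptr=4 lookahead=) remaining=[) + num * ( num ) $]
Step 10: reduce E->E + T. Stack=[( E] ptr=4 lookahead=) remaining=[) + num * ( num ) $]
Step 11: shift ). Stack=[( E )] ptr=5 lookahead=+ remaining=[+ num * ( num ) $]
Step 12: reduce F->( E ). Stack=[F] ptr=5 lookahead=+ remaining=[+ num * ( num ) $]
Step 13: reduce T->F. Stack=[T] ptr=5 lookahead=+ remaining=[+ num * ( num ) $]
Step 14: reduce E->T. Stack=[E] ptr=5 lookahead=+ remaining=[+ num * ( num ) $]
Step 15: shift +. Stack=[E +] ptr=6 lookahead=num remaining=[num * ( num ) $]
Step 16: shift num. Stack=[E + num] ptr=7 lookahead=* remaining=[* ( num ) $]
Step 17: reduce F->num. Stack=[E + F] ptr=7 lookahead=* remaining=[* ( num ) $]
Step 18: reduce T->F. Stack=[E + T] ptr=7 lookahead=* remaining=[* ( num ) $]
Step 19: shift *. Stack=[E + T *] ptr=8 lookahead=( remaining=[( num ) $]
Step 20: shift (. Stack=[E + T * (] ptr=9 lookahead=num remaining=[num ) $]
Step 21: shift num. Stack=[E + T * ( num] ptr=10 lookahead=) remaining=[) $]
Step 22: reduce F->num. Stack=[E + T * ( F] ptr=10 lookahead=) remaining=[) $]
Step 23: reduce T->F. Stack=[E + T * ( T] ptr=10 lookahead=) remaining=[) $]
Step 24: reduce E->T. Stack=[E + T * ( E] ptr=10 lookahead=) remaining=[) $]
Step 25: shift ). Stack=[E + T * ( E )] ptr=11 lookahead=$ remaining=[$]
Step 26: reduce F->( E ). Stack=[E + T * F] ptr=11 lookahead=$ remaining=[$]
Step 27: reduce T->T * F. Stack=[E + T] ptr=11 lookahead=$ remaining=[$]

Answer: 11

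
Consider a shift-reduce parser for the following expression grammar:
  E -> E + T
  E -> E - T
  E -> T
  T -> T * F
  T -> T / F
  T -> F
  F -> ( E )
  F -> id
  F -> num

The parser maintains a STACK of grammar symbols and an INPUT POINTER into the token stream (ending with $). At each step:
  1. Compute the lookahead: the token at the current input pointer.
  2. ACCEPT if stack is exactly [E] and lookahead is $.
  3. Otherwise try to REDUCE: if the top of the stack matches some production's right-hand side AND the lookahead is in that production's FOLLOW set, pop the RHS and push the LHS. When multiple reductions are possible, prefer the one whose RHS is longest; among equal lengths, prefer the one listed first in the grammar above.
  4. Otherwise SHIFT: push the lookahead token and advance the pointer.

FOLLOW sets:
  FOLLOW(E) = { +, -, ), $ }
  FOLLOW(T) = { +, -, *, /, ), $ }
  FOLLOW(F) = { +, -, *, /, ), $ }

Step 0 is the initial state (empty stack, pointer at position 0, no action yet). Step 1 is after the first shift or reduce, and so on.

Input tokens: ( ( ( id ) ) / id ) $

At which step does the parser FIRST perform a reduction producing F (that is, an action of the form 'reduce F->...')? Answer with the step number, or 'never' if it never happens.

Step 1: shift (. Stack=[(] ptr=1 lookahead=( remaining=[( ( id ) ) / id ) $]
Step 2: shift (. Stack=[( (] ptr=2 lookahead=( remaining=[( id ) ) / id ) $]
Step 3: shift (. Stack=[( ( (] ptr=3 lookahead=id remaining=[id ) ) / id ) $]
Step 4: shift id. Stack=[( ( ( id] ptr=4 lookahead=) remaining=[) ) / id ) $]
Step 5: reduce F->id. Stack=[( ( ( F] ptr=4 lookahead=) remaining=[) ) / id ) $]

Answer: 5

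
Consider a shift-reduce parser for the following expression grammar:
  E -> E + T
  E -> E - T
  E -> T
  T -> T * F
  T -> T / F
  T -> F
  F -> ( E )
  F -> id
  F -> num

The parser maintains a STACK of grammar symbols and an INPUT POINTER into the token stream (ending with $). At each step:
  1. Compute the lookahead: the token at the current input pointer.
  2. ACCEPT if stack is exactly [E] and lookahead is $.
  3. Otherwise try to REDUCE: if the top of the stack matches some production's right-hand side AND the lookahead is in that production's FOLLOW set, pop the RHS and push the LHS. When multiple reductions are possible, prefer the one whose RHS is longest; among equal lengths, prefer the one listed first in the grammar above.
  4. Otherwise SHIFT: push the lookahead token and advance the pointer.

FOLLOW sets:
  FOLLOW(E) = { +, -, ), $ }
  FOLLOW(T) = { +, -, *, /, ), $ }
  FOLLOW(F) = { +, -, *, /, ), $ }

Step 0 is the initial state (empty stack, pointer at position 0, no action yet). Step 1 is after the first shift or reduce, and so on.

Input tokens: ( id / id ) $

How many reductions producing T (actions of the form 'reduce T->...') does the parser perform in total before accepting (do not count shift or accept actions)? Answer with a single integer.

Step 1: shift (. Stack=[(] ptr=1 lookahead=id remaining=[id / id ) $]
Step 2: shift id. Stack=[( id] ptr=2 lookahead=/ remaining=[/ id ) $]
Step 3: reduce F->id. Stack=[( F] ptr=2 lookahead=/ remaining=[/ id ) $]
Step 4: reduce T->F. Stack=[( T] ptr=2 lookahead=/ remaining=[/ id ) $]
Step 5: shift /. Stack=[( T /] ptr=3 lookahead=id remaining=[id ) $]
Step 6: shift id. Stack=[( T / id] ptr=4 lookahead=) remaining=[) $]
Step 7: reduce F->id. Stack=[( T / F] ptr=4 lookahead=) remaining=[) $]
Step 8: reduce T->T / F. Stack=[( T] ptr=4 lookahead=) remaining=[) $]
Step 9: reduce E->T. Stack=[( E] ptr=4 lookahead=) remaining=[) $]
Step 10: shift ). Stack=[( E )] ptr=5 lookahead=$ remaining=[$]
Step 11: reduce F->( E ). Stack=[F] ptr=5 lookahead=$ remaining=[$]
Step 12: reduce T->F. Stack=[T] ptr=5 lookahead=$ remaining=[$]
Step 13: reduce E->T. Stack=[E] ptr=5 lookahead=$ remaining=[$]
Step 14: accept. Stack=[E] ptr=5 lookahead=$ remaining=[$]

Answer: 3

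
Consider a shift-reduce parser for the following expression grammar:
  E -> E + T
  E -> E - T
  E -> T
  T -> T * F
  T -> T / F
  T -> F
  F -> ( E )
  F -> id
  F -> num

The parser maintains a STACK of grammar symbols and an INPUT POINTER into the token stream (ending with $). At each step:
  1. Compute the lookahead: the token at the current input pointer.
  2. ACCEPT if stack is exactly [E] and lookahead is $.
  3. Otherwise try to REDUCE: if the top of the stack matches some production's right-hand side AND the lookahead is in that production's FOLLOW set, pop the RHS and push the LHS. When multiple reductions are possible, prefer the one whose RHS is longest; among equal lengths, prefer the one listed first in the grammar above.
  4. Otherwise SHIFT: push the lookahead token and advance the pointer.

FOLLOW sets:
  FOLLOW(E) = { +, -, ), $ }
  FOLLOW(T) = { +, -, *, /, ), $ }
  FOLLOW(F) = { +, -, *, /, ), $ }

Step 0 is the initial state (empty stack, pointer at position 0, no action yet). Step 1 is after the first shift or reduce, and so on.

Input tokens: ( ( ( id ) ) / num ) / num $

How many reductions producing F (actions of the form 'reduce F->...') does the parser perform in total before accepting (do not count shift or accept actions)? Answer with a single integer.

Step 1: shift (. Stack=[(] ptr=1 lookahead=( remaining=[( ( id ) ) / num ) / num $]
Step 2: shift (. Stack=[( (] ptr=2 lookahead=( remaining=[( id ) ) / num ) / num $]
Step 3: shift (. Stack=[( ( (] ptr=3 lookahead=id remaining=[id ) ) / num ) / num $]
Step 4: shift id. Stack=[( ( ( id] ptr=4 lookahead=) remaining=[) ) / num ) / num $]
Step 5: reduce F->id. Stack=[( ( ( F] ptr=4 lookahead=) remaining=[) ) / num ) / num $]
Step 6: reduce T->F. Stack=[( ( ( T] ptr=4 lookahead=) remaining=[) ) / num ) / num $]
Step 7: reduce E->T. Stack=[( ( ( E] ptr=4 lookahead=) remaining=[) ) / num ) / num $]
Step 8: shift ). Stack=[( ( ( E )] ptr=5 lookahead=) remaining=[) / num ) / num $]
Step 9: reduce F->( E ). Stack=[( ( F] ptr=5 lookahead=) remaining=[) / num ) / num $]
Step 10: reduce T->F. Stack=[( ( T] ptr=5 lookahead=) remaining=[) / num ) / num $]
Step 11: reduce E->T. Stack=[( ( E] ptr=5 lookahead=) remaining=[) / num ) / num $]
Step 12: shift ). Stack=[( ( E )] ptr=6 lookahead=/ remaining=[/ num ) / num $]
Step 13: reduce F->( E ). Stack=[( F] ptr=6 lookahead=/ remaining=[/ num ) / num $]
Step 14: reduce T->F. Stack=[( T] ptr=6 lookahead=/ remaining=[/ num ) / num $]
Step 15: shift /. Stack=[( T /] ptr=7 lookahead=num remaining=[num ) / num $]
Step 16: shift num. Stack=[( T / num] ptr=8 lookahead=) remaining=[) / num $]
Step 17: reduce F->num. Stack=[( T / F] ptr=8 lookahead=) remaining=[) / num $]
Step 18: reduce T->T / F. Stack=[( T] ptr=8 lookahead=) remaining=[) / num $]
Step 19: reduce E->T. Stack=[( E] ptr=8 lookahead=) remaining=[) / num $]
Step 20: shift ). Stack=[( E )] ptr=9 lookahead=/ remaining=[/ num $]
Step 21: reduce F->( E ). Stack=[F] ptr=9 lookahead=/ remaining=[/ num $]
Step 22: reduce T->F. Stack=[T] ptr=9 lookahead=/ remaining=[/ num $]
Step 23: shift /. Stack=[T /] ptr=10 lookahead=num remaining=[num $]
Step 24: shift num. Stack=[T / num] ptr=11 lookahead=$ remaining=[$]
Step 25: reduce F->num. Stack=[T / F] ptr=11 lookahead=$ remaining=[$]
Step 26: reduce T->T / F. Stack=[T] ptr=11 lookahead=$ remaining=[$]
Step 27: reduce E->T. Stack=[E] ptr=11 lookahead=$ remaining=[$]
Step 28: accept. Stack=[E] ptr=11 lookahead=$ remaining=[$]

Answer: 6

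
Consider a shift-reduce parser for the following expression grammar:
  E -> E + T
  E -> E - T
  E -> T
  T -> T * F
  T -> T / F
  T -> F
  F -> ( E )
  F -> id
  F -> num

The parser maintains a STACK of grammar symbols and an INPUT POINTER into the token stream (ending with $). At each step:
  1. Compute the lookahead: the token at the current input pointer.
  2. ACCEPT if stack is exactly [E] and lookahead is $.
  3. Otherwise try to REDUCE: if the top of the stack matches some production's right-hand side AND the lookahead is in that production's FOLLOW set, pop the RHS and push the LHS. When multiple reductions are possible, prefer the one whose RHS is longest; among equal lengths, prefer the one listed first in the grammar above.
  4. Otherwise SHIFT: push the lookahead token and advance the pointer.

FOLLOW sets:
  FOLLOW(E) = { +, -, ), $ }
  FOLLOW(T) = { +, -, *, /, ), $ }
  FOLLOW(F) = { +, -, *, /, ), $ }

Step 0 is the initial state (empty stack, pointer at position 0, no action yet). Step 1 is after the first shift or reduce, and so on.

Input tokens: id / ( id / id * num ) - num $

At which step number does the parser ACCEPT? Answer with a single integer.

Answer: 27

Derivation:
Step 1: shift id. Stack=[id] ptr=1 lookahead=/ remaining=[/ ( id / id * num ) - num $]
Step 2: reduce F->id. Stack=[F] ptr=1 lookahead=/ remaining=[/ ( id / id * num ) - num $]
Step 3: reduce T->F. Stack=[T] ptr=1 lookahead=/ remaining=[/ ( id / id * num ) - num $]
Step 4: shift /. Stack=[T /] ptr=2 lookahead=( remaining=[( id / id * num ) - num $]
Step 5: shift (. Stack=[T / (] ptr=3 lookahead=id remaining=[id / id * num ) - num $]
Step 6: shift id. Stack=[T / ( id] ptr=4 lookahead=/ remaining=[/ id * num ) - num $]
Step 7: reduce F->id. Stack=[T / ( F] ptr=4 lookahead=/ remaining=[/ id * num ) - num $]
Step 8: reduce T->F. Stack=[T / ( T] ptr=4 lookahead=/ remaining=[/ id * num ) - num $]
Step 9: shift /. Stack=[T / ( T /] ptr=5 lookahead=id remaining=[id * num ) - num $]
Step 10: shift id. Stack=[T / ( T / id] ptr=6 lookahead=* remaining=[* num ) - num $]
Step 11: reduce F->id. Stack=[T / ( T / F] ptr=6 lookahead=* remaining=[* num ) - num $]
Step 12: reduce T->T / F. Stack=[T / ( T] ptr=6 lookahead=* remaining=[* num ) - num $]
Step 13: shift *. Stack=[T / ( T *] ptr=7 lookahead=num remaining=[num ) - num $]
Step 14: shift num. Stack=[T / ( T * num] ptr=8 lookahead=) remaining=[) - num $]
Step 15: reduce F->num. Stack=[T / ( T * F] ptr=8 lookahead=) remaining=[) - num $]
Step 16: reduce T->T * F. Stack=[T / ( T] ptr=8 lookahead=) remaining=[) - num $]
Step 17: reduce E->T. Stack=[T / ( E] ptr=8 lookahead=) remaining=[) - num $]
Step 18: shift ). Stack=[T / ( E )] ptr=9 lookahead=- remaining=[- num $]
Step 19: reduce F->( E ). Stack=[T / F] ptr=9 lookahead=- remaining=[- num $]
Step 20: reduce T->T / F. Stack=[T] ptr=9 lookahead=- remaining=[- num $]
Step 21: reduce E->T. Stack=[E] ptr=9 lookahead=- remaining=[- num $]
Step 22: shift -. Stack=[E -] ptr=10 lookahead=num remaining=[num $]
Step 23: shift num. Stack=[E - num] ptr=11 lookahead=$ remaining=[$]
Step 24: reduce F->num. Stack=[E - F] ptr=11 lookahead=$ remaining=[$]
Step 25: reduce T->F. Stack=[E - T] ptr=11 lookahead=$ remaining=[$]
Step 26: reduce E->E - T. Stack=[E] ptr=11 lookahead=$ remaining=[$]
Step 27: accept. Stack=[E] ptr=11 lookahead=$ remaining=[$]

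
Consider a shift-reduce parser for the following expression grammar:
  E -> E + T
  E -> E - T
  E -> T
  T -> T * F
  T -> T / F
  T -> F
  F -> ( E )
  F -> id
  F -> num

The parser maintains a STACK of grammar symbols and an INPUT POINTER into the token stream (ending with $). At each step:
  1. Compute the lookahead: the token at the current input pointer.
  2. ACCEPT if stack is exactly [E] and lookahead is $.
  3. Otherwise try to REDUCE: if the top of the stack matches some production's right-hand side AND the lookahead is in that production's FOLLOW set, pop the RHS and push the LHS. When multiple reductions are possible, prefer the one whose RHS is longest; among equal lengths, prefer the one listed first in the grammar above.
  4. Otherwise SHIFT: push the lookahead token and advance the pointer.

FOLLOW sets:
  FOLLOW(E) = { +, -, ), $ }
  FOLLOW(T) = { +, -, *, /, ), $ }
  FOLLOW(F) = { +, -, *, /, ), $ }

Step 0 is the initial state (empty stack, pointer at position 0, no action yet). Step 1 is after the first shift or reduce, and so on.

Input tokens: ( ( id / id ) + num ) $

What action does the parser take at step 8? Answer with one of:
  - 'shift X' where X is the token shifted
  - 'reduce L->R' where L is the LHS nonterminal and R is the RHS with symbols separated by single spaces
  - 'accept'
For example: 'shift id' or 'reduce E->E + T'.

Step 1: shift (. Stack=[(] ptr=1 lookahead=( remaining=[( id / id ) + num ) $]
Step 2: shift (. Stack=[( (] ptr=2 lookahead=id remaining=[id / id ) + num ) $]
Step 3: shift id. Stack=[( ( id] ptr=3 lookahead=/ remaining=[/ id ) + num ) $]
Step 4: reduce F->id. Stack=[( ( F] ptr=3 lookahead=/ remaining=[/ id ) + num ) $]
Step 5: reduce T->F. Stack=[( ( T] ptr=3 lookahead=/ remaining=[/ id ) + num ) $]
Step 6: shift /. Stack=[( ( T /] ptr=4 lookahead=id remaining=[id ) + num ) $]
Step 7: shift id. Stack=[( ( T / id] ptr=5 lookahead=) remaining=[) + num ) $]
Step 8: reduce F->id. Stack=[( ( T / F] ptr=5 lookahead=) remaining=[) + num ) $]

Answer: reduce F->id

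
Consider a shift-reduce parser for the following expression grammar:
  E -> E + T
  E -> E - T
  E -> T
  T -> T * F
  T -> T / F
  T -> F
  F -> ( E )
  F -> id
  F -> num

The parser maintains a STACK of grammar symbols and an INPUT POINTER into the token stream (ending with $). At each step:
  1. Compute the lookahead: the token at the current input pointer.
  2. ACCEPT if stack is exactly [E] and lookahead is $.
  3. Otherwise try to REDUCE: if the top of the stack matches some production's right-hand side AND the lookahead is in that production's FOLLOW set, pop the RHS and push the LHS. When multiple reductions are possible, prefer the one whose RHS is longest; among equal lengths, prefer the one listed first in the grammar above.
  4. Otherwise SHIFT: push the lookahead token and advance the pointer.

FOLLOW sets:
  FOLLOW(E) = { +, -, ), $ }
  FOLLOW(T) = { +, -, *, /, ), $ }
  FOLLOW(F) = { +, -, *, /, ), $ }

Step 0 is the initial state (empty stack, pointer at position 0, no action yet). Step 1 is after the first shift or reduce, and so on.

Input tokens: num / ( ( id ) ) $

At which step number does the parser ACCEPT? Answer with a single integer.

Answer: 19

Derivation:
Step 1: shift num. Stack=[num] ptr=1 lookahead=/ remaining=[/ ( ( id ) ) $]
Step 2: reduce F->num. Stack=[F] ptr=1 lookahead=/ remaining=[/ ( ( id ) ) $]
Step 3: reduce T->F. Stack=[T] ptr=1 lookahead=/ remaining=[/ ( ( id ) ) $]
Step 4: shift /. Stack=[T /] ptr=2 lookahead=( remaining=[( ( id ) ) $]
Step 5: shift (. Stack=[T / (] ptr=3 lookahead=( remaining=[( id ) ) $]
Step 6: shift (. Stack=[T / ( (] ptr=4 lookahead=id remaining=[id ) ) $]
Step 7: shift id. Stack=[T / ( ( id] ptr=5 lookahead=) remaining=[) ) $]
Step 8: reduce F->id. Stack=[T / ( ( F] ptr=5 lookahead=) remaining=[) ) $]
Step 9: reduce T->F. Stack=[T / ( ( T] ptr=5 lookahead=) remaining=[) ) $]
Step 10: reduce E->T. Stack=[T / ( ( E] ptr=5 lookahead=) remaining=[) ) $]
Step 11: shift ). Stack=[T / ( ( E )] ptr=6 lookahead=) remaining=[) $]
Step 12: reduce F->( E ). Stack=[T / ( F] ptr=6 lookahead=) remaining=[) $]
Step 13: reduce T->F. Stack=[T / ( T] ptr=6 lookahead=) remaining=[) $]
Step 14: reduce E->T. Stack=[T / ( E] ptr=6 lookahead=) remaining=[) $]
Step 15: shift ). Stack=[T / ( E )] ptr=7 lookahead=$ remaining=[$]
Step 16: reduce F->( E ). Stack=[T / F] ptr=7 lookahead=$ remaining=[$]
Step 17: reduce T->T / F. Stack=[T] ptr=7 lookahead=$ remaining=[$]
Step 18: reduce E->T. Stack=[E] ptr=7 lookahead=$ remaining=[$]
Step 19: accept. Stack=[E] ptr=7 lookahead=$ remaining=[$]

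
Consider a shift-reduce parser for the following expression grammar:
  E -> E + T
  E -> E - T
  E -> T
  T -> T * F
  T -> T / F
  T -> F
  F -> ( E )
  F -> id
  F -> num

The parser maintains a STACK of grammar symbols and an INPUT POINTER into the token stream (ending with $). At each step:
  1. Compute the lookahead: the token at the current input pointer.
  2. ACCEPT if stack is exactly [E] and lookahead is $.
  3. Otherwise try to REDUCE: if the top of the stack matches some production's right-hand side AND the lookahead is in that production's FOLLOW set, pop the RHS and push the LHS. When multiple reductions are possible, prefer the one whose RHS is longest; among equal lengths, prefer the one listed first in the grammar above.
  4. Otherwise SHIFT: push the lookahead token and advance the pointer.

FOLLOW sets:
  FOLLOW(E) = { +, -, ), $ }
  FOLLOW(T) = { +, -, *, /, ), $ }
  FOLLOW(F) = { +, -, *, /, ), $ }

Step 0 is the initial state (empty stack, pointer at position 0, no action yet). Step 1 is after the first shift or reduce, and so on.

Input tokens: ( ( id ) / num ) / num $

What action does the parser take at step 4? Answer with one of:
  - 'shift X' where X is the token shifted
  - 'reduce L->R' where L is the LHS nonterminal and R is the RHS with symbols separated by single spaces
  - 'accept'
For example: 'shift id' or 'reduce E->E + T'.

Answer: reduce F->id

Derivation:
Step 1: shift (. Stack=[(] ptr=1 lookahead=( remaining=[( id ) / num ) / num $]
Step 2: shift (. Stack=[( (] ptr=2 lookahead=id remaining=[id ) / num ) / num $]
Step 3: shift id. Stack=[( ( id] ptr=3 lookahead=) remaining=[) / num ) / num $]
Step 4: reduce F->id. Stack=[( ( F] ptr=3 lookahead=) remaining=[) / num ) / num $]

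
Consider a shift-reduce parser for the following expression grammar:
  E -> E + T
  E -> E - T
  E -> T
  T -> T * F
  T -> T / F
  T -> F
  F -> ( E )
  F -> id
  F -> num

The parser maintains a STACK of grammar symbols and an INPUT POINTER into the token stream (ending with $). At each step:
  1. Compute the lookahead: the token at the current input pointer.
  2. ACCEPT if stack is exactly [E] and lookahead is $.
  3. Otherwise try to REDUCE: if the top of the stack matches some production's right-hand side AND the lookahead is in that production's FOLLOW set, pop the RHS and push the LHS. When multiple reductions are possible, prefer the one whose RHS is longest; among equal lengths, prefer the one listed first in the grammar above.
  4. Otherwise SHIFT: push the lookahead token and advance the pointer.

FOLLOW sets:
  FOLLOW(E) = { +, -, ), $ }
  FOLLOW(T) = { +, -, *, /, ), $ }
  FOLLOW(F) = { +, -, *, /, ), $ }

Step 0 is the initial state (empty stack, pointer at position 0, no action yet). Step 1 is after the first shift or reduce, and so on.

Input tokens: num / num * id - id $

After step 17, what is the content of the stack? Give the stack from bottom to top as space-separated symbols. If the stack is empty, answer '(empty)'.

Answer: E

Derivation:
Step 1: shift num. Stack=[num] ptr=1 lookahead=/ remaining=[/ num * id - id $]
Step 2: reduce F->num. Stack=[F] ptr=1 lookahead=/ remaining=[/ num * id - id $]
Step 3: reduce T->F. Stack=[T] ptr=1 lookahead=/ remaining=[/ num * id - id $]
Step 4: shift /. Stack=[T /] ptr=2 lookahead=num remaining=[num * id - id $]
Step 5: shift num. Stack=[T / num] ptr=3 lookahead=* remaining=[* id - id $]
Step 6: reduce F->num. Stack=[T / F] ptr=3 lookahead=* remaining=[* id - id $]
Step 7: reduce T->T / F. Stack=[T] ptr=3 lookahead=* remaining=[* id - id $]
Step 8: shift *. Stack=[T *] ptr=4 lookahead=id remaining=[id - id $]
Step 9: shift id. Stack=[T * id] ptr=5 lookahead=- remaining=[- id $]
Step 10: reduce F->id. Stack=[T * F] ptr=5 lookahead=- remaining=[- id $]
Step 11: reduce T->T * F. Stack=[T] ptr=5 lookahead=- remaining=[- id $]
Step 12: reduce E->T. Stack=[E] ptr=5 lookahead=- remaining=[- id $]
Step 13: shift -. Stack=[E -] ptr=6 lookahead=id remaining=[id $]
Step 14: shift id. Stack=[E - id] ptr=7 lookahead=$ remaining=[$]
Step 15: reduce F->id. Stack=[E - F] ptr=7 lookahead=$ remaining=[$]
Step 16: reduce T->F. Stack=[E - T] ptr=7 lookahead=$ remaining=[$]
Step 17: reduce E->E - T. Stack=[E] ptr=7 lookahead=$ remaining=[$]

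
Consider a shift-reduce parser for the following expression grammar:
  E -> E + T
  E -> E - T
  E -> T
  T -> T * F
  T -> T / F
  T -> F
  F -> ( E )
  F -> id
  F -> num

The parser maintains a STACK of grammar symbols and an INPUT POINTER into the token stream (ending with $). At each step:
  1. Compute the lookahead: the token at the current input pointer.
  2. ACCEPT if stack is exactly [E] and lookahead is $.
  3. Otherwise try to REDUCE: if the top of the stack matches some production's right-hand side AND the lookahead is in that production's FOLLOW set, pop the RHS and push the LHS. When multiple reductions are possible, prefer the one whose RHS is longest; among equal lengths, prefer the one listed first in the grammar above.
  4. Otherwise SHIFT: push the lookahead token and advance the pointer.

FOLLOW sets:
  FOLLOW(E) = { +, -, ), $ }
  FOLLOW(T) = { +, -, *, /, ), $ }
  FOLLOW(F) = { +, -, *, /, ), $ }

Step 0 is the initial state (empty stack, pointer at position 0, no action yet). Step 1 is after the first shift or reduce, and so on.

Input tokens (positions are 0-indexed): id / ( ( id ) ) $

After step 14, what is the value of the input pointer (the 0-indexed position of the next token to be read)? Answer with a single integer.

Step 1: shift id. Stack=[id] ptr=1 lookahead=/ remaining=[/ ( ( id ) ) $]
Step 2: reduce F->id. Stack=[F] ptr=1 lookahead=/ remaining=[/ ( ( id ) ) $]
Step 3: reduce T->F. Stack=[T] ptr=1 lookahead=/ remaining=[/ ( ( id ) ) $]
Step 4: shift /. Stack=[T /] ptr=2 lookahead=( remaining=[( ( id ) ) $]
Step 5: shift (. Stack=[T / (] ptr=3 lookahead=( remaining=[( id ) ) $]
Step 6: shift (. Stack=[T / ( (] ptr=4 lookahead=id remaining=[id ) ) $]
Step 7: shift id. Stack=[T / ( ( id] ptr=5 lookahead=) remaining=[) ) $]
Step 8: reduce F->id. Stack=[T / ( ( F] ptr=5 lookahead=) remaining=[) ) $]
Step 9: reduce T->F. Stack=[T / ( ( T] ptr=5 lookahead=) remaining=[) ) $]
Step 10: reduce E->T. Stack=[T / ( ( E] ptr=5 lookahead=) remaining=[) ) $]
Step 11: shift ). Stack=[T / ( ( E )] ptr=6 lookahead=) remaining=[) $]
Step 12: reduce F->( E ). Stack=[T / ( F] ptr=6 lookahead=) remaining=[) $]
Step 13: reduce T->F. Stack=[T / ( T] ptr=6 lookahead=) remaining=[) $]
Step 14: reduce E->T. Stack=[T / ( E] ptr=6 lookahead=) remaining=[) $]

Answer: 6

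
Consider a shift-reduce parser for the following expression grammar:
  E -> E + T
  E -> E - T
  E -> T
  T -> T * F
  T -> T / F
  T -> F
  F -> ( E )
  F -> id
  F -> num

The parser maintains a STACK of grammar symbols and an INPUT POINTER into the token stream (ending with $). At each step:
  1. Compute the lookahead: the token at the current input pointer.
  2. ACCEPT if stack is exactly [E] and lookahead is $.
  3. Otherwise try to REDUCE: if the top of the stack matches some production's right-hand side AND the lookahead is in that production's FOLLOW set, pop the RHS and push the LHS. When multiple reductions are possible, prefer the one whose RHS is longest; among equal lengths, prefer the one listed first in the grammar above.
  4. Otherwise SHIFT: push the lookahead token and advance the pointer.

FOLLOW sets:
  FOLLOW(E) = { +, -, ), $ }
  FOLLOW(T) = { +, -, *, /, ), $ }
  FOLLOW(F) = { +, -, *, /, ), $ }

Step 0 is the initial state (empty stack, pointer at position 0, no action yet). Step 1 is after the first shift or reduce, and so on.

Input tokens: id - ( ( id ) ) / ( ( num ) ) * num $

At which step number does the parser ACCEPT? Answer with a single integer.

Answer: 38

Derivation:
Step 1: shift id. Stack=[id] ptr=1 lookahead=- remaining=[- ( ( id ) ) / ( ( num ) ) * num $]
Step 2: reduce F->id. Stack=[F] ptr=1 lookahead=- remaining=[- ( ( id ) ) / ( ( num ) ) * num $]
Step 3: reduce T->F. Stack=[T] ptr=1 lookahead=- remaining=[- ( ( id ) ) / ( ( num ) ) * num $]
Step 4: reduce E->T. Stack=[E] ptr=1 lookahead=- remaining=[- ( ( id ) ) / ( ( num ) ) * num $]
Step 5: shift -. Stack=[E -] ptr=2 lookahead=( remaining=[( ( id ) ) / ( ( num ) ) * num $]
Step 6: shift (. Stack=[E - (] ptr=3 lookahead=( remaining=[( id ) ) / ( ( num ) ) * num $]
Step 7: shift (. Stack=[E - ( (] ptr=4 lookahead=id remaining=[id ) ) / ( ( num ) ) * num $]
Step 8: shift id. Stack=[E - ( ( id] ptr=5 lookahead=) remaining=[) ) / ( ( num ) ) * num $]
Step 9: reduce F->id. Stack=[E - ( ( F] ptr=5 lookahead=) remaining=[) ) / ( ( num ) ) * num $]
Step 10: reduce T->F. Stack=[E - ( ( T] ptr=5 lookahead=) remaining=[) ) / ( ( num ) ) * num $]
Step 11: reduce E->T. Stack=[E - ( ( E] ptr=5 lookahead=) remaining=[) ) / ( ( num ) ) * num $]
Step 12: shift ). Stack=[E - ( ( E )] ptr=6 lookahead=) remaining=[) / ( ( num ) ) * num $]
Step 13: reduce F->( E ). Stack=[E - ( F] ptr=6 lookahead=) remaining=[) / ( ( num ) ) * num $]
Step 14: reduce T->F. Stack=[E - ( T] ptr=6 lookahead=) remaining=[) / ( ( num ) ) * num $]
Step 15: reduce E->T. Stack=[E - ( E] ptr=6 lookahead=) remaining=[) / ( ( num ) ) * num $]
Step 16: shift ). Stack=[E - ( E )] ptr=7 lookahead=/ remaining=[/ ( ( num ) ) * num $]
Step 17: reduce F->( E ). Stack=[E - F] ptr=7 lookahead=/ remaining=[/ ( ( num ) ) * num $]
Step 18: reduce T->F. Stack=[E - T] ptr=7 lookahead=/ remaining=[/ ( ( num ) ) * num $]
Step 19: shift /. Stack=[E - T /] ptr=8 lookahead=( remaining=[( ( num ) ) * num $]
Step 20: shift (. Stack=[E - T / (] ptr=9 lookahead=( remaining=[( num ) ) * num $]
Step 21: shift (. Stack=[E - T / ( (] ptr=10 lookahead=num remaining=[num ) ) * num $]
Step 22: shift num. Stack=[E - T / ( ( num] ptr=11 lookahead=) remaining=[) ) * num $]
Step 23: reduce F->num. Stack=[E - T / ( ( F] ptr=11 lookahead=) remaining=[) ) * num $]
Step 24: reduce T->F. Stack=[E - T / ( ( T] ptr=11 lookahead=) remaining=[) ) * num $]
Step 25: reduce E->T. Stack=[E - T / ( ( E] ptr=11 lookahead=) remaining=[) ) * num $]
Step 26: shift ). Stack=[E - T / ( ( E )] ptr=12 lookahead=) remaining=[) * num $]
Step 27: reduce F->( E ). Stack=[E - T / ( F] ptr=12 lookahead=) remaining=[) * num $]
Step 28: reduce T->F. Stack=[E - T / ( T] ptr=12 lookahead=) remaining=[) * num $]
Step 29: reduce E->T. Stack=[E - T / ( E] ptr=12 lookahead=) remaining=[) * num $]
Step 30: shift ). Stack=[E - T / ( E )] ptr=13 lookahead=* remaining=[* num $]
Step 31: reduce F->( E ). Stack=[E - T / F] ptr=13 lookahead=* remaining=[* num $]
Step 32: reduce T->T / F. Stack=[E - T] ptr=13 lookahead=* remaining=[* num $]
Step 33: shift *. Stack=[E - T *] ptr=14 lookahead=num remaining=[num $]
Step 34: shift num. Stack=[E - T * num] ptr=15 lookahead=$ remaining=[$]
Step 35: reduce F->num. Stack=[E - T * F] ptr=15 lookahead=$ remaining=[$]
Step 36: reduce T->T * F. Stack=[E - T] ptr=15 lookahead=$ remaining=[$]
Step 37: reduce E->E - T. Stack=[E] ptr=15 lookahead=$ remaining=[$]
Step 38: accept. Stack=[E] ptr=15 lookahead=$ remaining=[$]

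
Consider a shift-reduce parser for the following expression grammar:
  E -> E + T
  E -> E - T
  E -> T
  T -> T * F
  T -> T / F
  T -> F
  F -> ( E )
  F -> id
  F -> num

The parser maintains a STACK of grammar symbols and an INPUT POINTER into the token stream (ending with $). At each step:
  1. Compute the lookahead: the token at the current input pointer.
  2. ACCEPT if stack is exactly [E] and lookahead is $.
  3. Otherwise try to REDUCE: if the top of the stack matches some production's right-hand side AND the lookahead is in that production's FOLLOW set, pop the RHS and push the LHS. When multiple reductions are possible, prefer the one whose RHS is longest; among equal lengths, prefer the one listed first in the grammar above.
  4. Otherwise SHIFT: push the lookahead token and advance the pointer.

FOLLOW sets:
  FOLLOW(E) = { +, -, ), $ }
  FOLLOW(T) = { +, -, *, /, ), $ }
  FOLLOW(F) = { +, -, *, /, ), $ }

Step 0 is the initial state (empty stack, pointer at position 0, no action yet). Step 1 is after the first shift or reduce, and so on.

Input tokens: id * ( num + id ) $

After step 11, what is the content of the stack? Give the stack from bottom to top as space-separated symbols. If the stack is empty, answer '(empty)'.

Step 1: shift id. Stack=[id] ptr=1 lookahead=* remaining=[* ( num + id ) $]
Step 2: reduce F->id. Stack=[F] ptr=1 lookahead=* remaining=[* ( num + id ) $]
Step 3: reduce T->F. Stack=[T] ptr=1 lookahead=* remaining=[* ( num + id ) $]
Step 4: shift *. Stack=[T *] ptr=2 lookahead=( remaining=[( num + id ) $]
Step 5: shift (. Stack=[T * (] ptr=3 lookahead=num remaining=[num + id ) $]
Step 6: shift num. Stack=[T * ( num] ptr=4 lookahead=+ remaining=[+ id ) $]
Step 7: reduce F->num. Stack=[T * ( F] ptr=4 lookahead=+ remaining=[+ id ) $]
Step 8: reduce T->F. Stack=[T * ( T] ptr=4 lookahead=+ remaining=[+ id ) $]
Step 9: reduce E->T. Stack=[T * ( E] ptr=4 lookahead=+ remaining=[+ id ) $]
Step 10: shift +. Stack=[T * ( E +] ptr=5 lookahead=id remaining=[id ) $]
Step 11: shift id. Stack=[T * ( E + id] ptr=6 lookahead=) remaining=[) $]

Answer: T * ( E + id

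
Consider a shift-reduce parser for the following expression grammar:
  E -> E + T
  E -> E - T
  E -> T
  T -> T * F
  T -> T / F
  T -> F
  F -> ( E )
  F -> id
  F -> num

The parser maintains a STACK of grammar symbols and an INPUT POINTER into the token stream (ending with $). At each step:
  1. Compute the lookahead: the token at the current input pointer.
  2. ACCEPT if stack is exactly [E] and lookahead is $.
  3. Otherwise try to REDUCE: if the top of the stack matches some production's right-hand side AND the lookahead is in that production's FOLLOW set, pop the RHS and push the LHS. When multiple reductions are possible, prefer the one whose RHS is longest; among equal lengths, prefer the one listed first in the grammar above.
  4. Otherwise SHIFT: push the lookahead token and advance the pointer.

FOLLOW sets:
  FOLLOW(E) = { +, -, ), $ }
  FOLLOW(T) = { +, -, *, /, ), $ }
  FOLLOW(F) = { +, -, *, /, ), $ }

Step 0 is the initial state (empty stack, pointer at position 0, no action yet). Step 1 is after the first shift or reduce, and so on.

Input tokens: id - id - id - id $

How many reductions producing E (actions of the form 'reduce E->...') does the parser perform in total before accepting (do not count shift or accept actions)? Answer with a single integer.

Answer: 4

Derivation:
Step 1: shift id. Stack=[id] ptr=1 lookahead=- remaining=[- id - id - id $]
Step 2: reduce F->id. Stack=[F] ptr=1 lookahead=- remaining=[- id - id - id $]
Step 3: reduce T->F. Stack=[T] ptr=1 lookahead=- remaining=[- id - id - id $]
Step 4: reduce E->T. Stack=[E] ptr=1 lookahead=- remaining=[- id - id - id $]
Step 5: shift -. Stack=[E -] ptr=2 lookahead=id remaining=[id - id - id $]
Step 6: shift id. Stack=[E - id] ptr=3 lookahead=- remaining=[- id - id $]
Step 7: reduce F->id. Stack=[E - F] ptr=3 lookahead=- remaining=[- id - id $]
Step 8: reduce T->F. Stack=[E - T] ptr=3 lookahead=- remaining=[- id - id $]
Step 9: reduce E->E - T. Stack=[E] ptr=3 lookahead=- remaining=[- id - id $]
Step 10: shift -. Stack=[E -] ptr=4 lookahead=id remaining=[id - id $]
Step 11: shift id. Stack=[E - id] ptr=5 lookahead=- remaining=[- id $]
Step 12: reduce F->id. Stack=[E - F] ptr=5 lookahead=- remaining=[- id $]
Step 13: reduce T->F. Stack=[E - T] ptr=5 lookahead=- remaining=[- id $]
Step 14: reduce E->E - T. Stack=[E] ptr=5 lookahead=- remaining=[- id $]
Step 15: shift -. Stack=[E -] ptr=6 lookahead=id remaining=[id $]
Step 16: shift id. Stack=[E - id] ptr=7 lookahead=$ remaining=[$]
Step 17: reduce F->id. Stack=[E - F] ptr=7 lookahead=$ remaining=[$]
Step 18: reduce T->F. Stack=[E - T] ptr=7 lookahead=$ remaining=[$]
Step 19: reduce E->E - T. Stack=[E] ptr=7 lookahead=$ remaining=[$]
Step 20: accept. Stack=[E] ptr=7 lookahead=$ remaining=[$]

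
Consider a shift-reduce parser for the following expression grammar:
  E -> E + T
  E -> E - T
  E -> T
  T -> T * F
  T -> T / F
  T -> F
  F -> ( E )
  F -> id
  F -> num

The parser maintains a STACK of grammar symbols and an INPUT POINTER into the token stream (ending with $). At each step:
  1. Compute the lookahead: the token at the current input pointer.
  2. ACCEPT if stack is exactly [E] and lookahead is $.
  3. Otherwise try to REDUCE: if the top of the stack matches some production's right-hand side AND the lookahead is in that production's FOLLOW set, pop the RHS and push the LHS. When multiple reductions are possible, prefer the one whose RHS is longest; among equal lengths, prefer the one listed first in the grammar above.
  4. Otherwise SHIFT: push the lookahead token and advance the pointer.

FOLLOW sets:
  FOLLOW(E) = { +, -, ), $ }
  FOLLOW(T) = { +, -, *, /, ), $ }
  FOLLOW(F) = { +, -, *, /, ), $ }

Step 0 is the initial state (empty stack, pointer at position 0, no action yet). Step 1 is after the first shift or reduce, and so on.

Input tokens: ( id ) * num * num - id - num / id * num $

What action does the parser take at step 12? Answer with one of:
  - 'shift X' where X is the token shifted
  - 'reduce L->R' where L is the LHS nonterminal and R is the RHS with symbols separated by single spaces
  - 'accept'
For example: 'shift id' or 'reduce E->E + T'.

Answer: reduce T->T * F

Derivation:
Step 1: shift (. Stack=[(] ptr=1 lookahead=id remaining=[id ) * num * num - id - num / id * num $]
Step 2: shift id. Stack=[( id] ptr=2 lookahead=) remaining=[) * num * num - id - num / id * num $]
Step 3: reduce F->id. Stack=[( F] ptr=2 lookahead=) remaining=[) * num * num - id - num / id * num $]
Step 4: reduce T->F. Stack=[( T] ptr=2 lookahead=) remaining=[) * num * num - id - num / id * num $]
Step 5: reduce E->T. Stack=[( E] ptr=2 lookahead=) remaining=[) * num * num - id - num / id * num $]
Step 6: shift ). Stack=[( E )] ptr=3 lookahead=* remaining=[* num * num - id - num / id * num $]
Step 7: reduce F->( E ). Stack=[F] ptr=3 lookahead=* remaining=[* num * num - id - num / id * num $]
Step 8: reduce T->F. Stack=[T] ptr=3 lookahead=* remaining=[* num * num - id - num / id * num $]
Step 9: shift *. Stack=[T *] ptr=4 lookahead=num remaining=[num * num - id - num / id * num $]
Step 10: shift num. Stack=[T * num] ptr=5 lookahead=* remaining=[* num - id - num / id * num $]
Step 11: reduce F->num. Stack=[T * F] ptr=5 lookahead=* remaining=[* num - id - num / id * num $]
Step 12: reduce T->T * F. Stack=[T] ptr=5 lookahead=* remaining=[* num - id - num / id * num $]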